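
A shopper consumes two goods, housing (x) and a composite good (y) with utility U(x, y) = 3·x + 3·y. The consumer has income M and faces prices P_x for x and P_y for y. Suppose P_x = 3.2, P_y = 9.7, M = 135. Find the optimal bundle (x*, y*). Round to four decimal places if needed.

Linear utility — the consumer picks whichever good has higher MU/price: 3/3.2 = 0.9375 vs 3/9.7 = 0.3093.
x gives more utility per dollar, so spend all income on x: x* = M/P_x, y* = 0.
Numerically: x* = 42.1875, y* = 0.

x* = 42.1875, y* = 0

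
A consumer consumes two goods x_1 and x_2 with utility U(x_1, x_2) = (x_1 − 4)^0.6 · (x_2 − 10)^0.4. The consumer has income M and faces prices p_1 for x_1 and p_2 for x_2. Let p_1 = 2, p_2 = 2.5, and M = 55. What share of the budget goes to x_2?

This is Cobb-Douglas in (x_1−4, x_2−10): tangency gives 0.6·p_2·(x_2−10) = 0.4·p_1·(x_1−4).
After buying the subsistence bundle (4, 10), a share 0.6 of the remaining income goes to x_1: x_1* = 4 + 0.6·(M − 4p_1 − 10p_2)/p_1.
Discretionary income = 55 − 4·2 − 10·2.5 = 22; x_1* = 4 + 0.6·22/2 = 10.6; x_2* = 10 + 0.4·22/2.5 = 13.52.
Expenditure on x_2: 2.5·13.52 = 33.8; share = 0.6145.

share on x_2 = 0.6145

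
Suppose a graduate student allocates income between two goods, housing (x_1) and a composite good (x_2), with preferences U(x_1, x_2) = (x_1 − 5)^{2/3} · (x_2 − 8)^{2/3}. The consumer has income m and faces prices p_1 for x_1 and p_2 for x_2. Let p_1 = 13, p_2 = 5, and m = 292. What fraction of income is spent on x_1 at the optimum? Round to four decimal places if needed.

Substituting into the budget: x_1* = 5 + 0.5·(m − 5·p_1 − 8·p_2)/p_1, and x_2* = 8 + 0.5·(…)/p_2.
Discretionary income = 292 − 5·13 − 8·5 = 187; x_1* = 5 + 0.5·187/13 = 12.1923; x_2* = 8 + 0.5·187/5 = 26.7.
Expenditure on x_1: 13·12.1923 = 158.5; share = 0.5428.

share on x_1 = 0.5428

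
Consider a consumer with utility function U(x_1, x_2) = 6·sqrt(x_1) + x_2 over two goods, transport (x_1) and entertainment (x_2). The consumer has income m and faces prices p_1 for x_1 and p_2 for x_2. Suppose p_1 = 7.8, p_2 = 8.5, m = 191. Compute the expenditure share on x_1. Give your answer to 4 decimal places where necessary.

share on x_1 = 0.4365

Utility is quasi-linear in x_2; the FOC for x_1 is 3/√x_1 = p_1/p_2.
Solve: √x_1 = 3·p_2/p_1, so x_1*(p_1,p_2) = (3·p_2/p_1)², and x_2* = (m − p_1·x_1*)/p_2.
Plugging in: x_1* = (3·8.5/7.8)² = 10.6879, x_2* = 12.6629.
Expenditure on x_1: 7.8·10.6879 = 83.3654; share = 0.4365.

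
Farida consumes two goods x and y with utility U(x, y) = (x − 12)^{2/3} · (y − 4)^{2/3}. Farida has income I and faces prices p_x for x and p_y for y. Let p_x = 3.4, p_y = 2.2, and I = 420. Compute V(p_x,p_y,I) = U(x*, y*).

MRS = (y−4)/(x−12). Tangency with p_x/p_y gives y−4 = (p_x/p_y)·(x−12).
After buying the subsistence bundle (12, 4), a share 0.5 of the remaining income goes to x: x* = 12 + 0.5·(I − 12p_x − 4p_y)/p_x.
Discretionary income = 420 − 12·3.4 − 4·2.2 = 370.4; x* = 12 + 0.5·370.4/3.4 = 66.4706; y* = 4 + 0.5·370.4/2.2 = 88.1818.
Utility at the optimum: U(66.4706, 88.1818) = 276.0071.

V = 276.0071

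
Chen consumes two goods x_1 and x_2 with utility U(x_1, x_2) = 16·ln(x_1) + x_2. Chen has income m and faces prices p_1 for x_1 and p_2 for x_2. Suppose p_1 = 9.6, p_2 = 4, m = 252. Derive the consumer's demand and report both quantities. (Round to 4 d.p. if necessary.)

Set MRS = p_1/p_2: (16/x_1)/1 = p_1/p_2.
So x_1*(p_1,p_2) = 16·p_2/p_1, independent of income; and x_2* = (m − 16·p_2)/p_2.
At the given prices: x_1* = 16·4/9.6 = 6.6667, and x_2* = 47.

x_1* = 6.6667, x_2* = 47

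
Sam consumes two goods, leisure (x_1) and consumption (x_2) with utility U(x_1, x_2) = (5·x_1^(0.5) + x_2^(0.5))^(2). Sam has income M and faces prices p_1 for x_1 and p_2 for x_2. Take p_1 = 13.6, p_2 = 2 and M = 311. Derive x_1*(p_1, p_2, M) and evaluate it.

From the CES first-order condition, 5·(x_2/x_1)^(0.5) = p_1/p_2.
Hence x_2/x_1 = ((1/5)·p_1/p_2)^(1/(0.5)), i.e. raised to the 2 power.
With the ratio pinned down, the budget gives x_1* = M/(p_1 + p_2·(x_2/x_1)) and x_2* = (x_2/x_1)·x_1*.
Numerically x_2/x_1 = 1.8496, so x_1* = 311/(13.6 + 2·1.8496) = 17.9777.

x_1* = 17.9777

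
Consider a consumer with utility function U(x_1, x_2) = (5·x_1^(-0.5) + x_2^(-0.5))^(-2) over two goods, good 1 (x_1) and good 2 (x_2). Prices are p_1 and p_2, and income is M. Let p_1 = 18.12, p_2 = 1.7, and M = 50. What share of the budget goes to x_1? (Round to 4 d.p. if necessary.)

share on x_1 = 0.8655

MU_x_1 ∝ 5·x_1^(-1.5), MU_x_2 ∝ x_2^(-1.5), so MRS = 5·(x_2/x_1)^(1.5) = p_1/p_2.
Hence x_2/x_1 = ((1/5)·p_1/p_2)^(1/(1.5)), i.e. raised to the 2/3 power.
With the ratio pinned down, the budget gives x_1* = M/(p_1 + p_2·(x_2/x_1)) and x_2* = (x_2/x_1)·x_1*.
Numerically x_2/x_1 = 1.656378, so x_1* = 50/(18.12 + 1.7·1.656378) = 2.3882 and x_2* = 1.656378·2.3882 = 3.9558.
Expenditure on x_1: 18.12·2.3882 = 43.2751; share = 0.8655.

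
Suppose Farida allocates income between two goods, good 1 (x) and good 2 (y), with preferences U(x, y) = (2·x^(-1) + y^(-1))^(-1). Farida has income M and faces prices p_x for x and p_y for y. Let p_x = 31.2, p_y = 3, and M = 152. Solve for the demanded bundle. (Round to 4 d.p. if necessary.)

x* = 3.9957, y* = 9.1116

MRS = MU_x/MU_y = 2·(y/x)^(2). Set equal to p_x/p_y.
Solve for the ratio: y/x = [(1/2)·p_x/p_y]^(0.5).
With the ratio pinned down, the budget gives x* = M/(p_x + p_y·(y/x)) and y* = (y/x)·x*.
Numerically y/x = 2.280351, so x* = 152/(31.2 + 3·2.280351) = 3.9957 and y* = 2.280351·3.9957 = 9.1116.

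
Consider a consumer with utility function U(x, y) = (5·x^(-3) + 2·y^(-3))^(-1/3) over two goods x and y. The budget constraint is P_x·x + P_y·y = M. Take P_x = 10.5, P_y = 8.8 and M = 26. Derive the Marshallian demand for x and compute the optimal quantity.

MRS = MU_x/MU_y = (5/2)·(y/x)^(4). Set equal to P_x/P_y.
Hence y/x = ((2/5)·P_x/P_y)^(1/(4)), i.e. raised to the 0.25 power.
Substitute y = (y/x)·x into the budget: x* = M/(P_x + P_y·(y/x)).
Numerically y/x = 0.831173, so x* = 26/(10.5 + 8.8·0.831173) = 1.4595.

x* = 1.4595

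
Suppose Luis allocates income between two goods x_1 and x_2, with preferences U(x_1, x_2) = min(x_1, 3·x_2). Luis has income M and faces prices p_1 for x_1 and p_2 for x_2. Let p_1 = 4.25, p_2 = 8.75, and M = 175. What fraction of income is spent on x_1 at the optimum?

Demand: x_1*(p_1,p_2,M) = 3·M/(3·p_1 + p_2), x_2* = M/(3·p_1 + p_2).
Here 3·4.25 + 8.75 = 21.5, giving x_1* = 24.4186 and x_2* = 8.1395.
Expenditure on x_1: 4.25·24.4186 = 103.7791; share = 0.593.

share on x_1 = 0.593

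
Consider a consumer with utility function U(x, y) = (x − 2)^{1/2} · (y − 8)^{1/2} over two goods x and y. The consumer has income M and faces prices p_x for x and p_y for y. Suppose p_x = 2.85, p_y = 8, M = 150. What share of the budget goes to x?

share on x = 0.3057

Discretionary income = 150 − 2·2.85 − 8·8 = 80.3; x* = 2 + 0.5·80.3/2.85 = 16.0877; y* = 8 + 0.5·80.3/8 = 13.0188.
Expenditure on x: 2.85·16.0877 = 45.85; share = 0.3057.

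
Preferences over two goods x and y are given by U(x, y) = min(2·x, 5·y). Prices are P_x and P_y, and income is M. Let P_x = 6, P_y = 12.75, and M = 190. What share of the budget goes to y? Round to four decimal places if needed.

share on y = 0.4595

Demand: x*(P_x,P_y,M) = 5·M/(5·P_x + 2·P_y), y* = 2·M/(5·P_x + 2·P_y).
Here 5·6 + 2·12.75 = 55.5, giving x* = 17.1171 and y* = 6.8468.
Expenditure on y: 12.75·6.8468 = 87.2973; share = 0.4595.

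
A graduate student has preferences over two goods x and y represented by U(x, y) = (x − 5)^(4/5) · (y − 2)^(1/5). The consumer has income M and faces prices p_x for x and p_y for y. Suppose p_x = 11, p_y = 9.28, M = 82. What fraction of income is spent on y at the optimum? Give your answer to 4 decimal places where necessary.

share on y = 0.2469

Let x' = x−5, y' = y−2. MRS = 4·y'/x' = p_x/p_y.
Substituting into the budget: x* = 5 + 0.8·(M − 5·p_x − 2·p_y)/p_x, and y* = 2 + 0.2·(…)/p_y.
Discretionary income = 82 − 5·11 − 2·9.28 = 8.44; x* = 5 + 0.8·8.44/11 = 5.6138; y* = 2 + 0.2·8.44/9.28 = 2.1819.
Expenditure on y: 9.28·2.1819 = 20.248; share = 0.2469.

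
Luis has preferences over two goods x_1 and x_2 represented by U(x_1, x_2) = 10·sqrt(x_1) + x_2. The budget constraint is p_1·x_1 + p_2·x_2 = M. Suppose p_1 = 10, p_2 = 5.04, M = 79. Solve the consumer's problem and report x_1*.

x_1* = 6.3504

Set MRS = p_1/p_2: 5·x_1^(−1/2) = p_1/p_2.
Solve: √x_1 = 5·p_2/p_1, so x_1*(p_1,p_2) = (5·p_2/p_1)², and x_2* = (M − p_1·x_1*)/p_2.
Plugging in: x_1* = (5·5.04/10)² = 6.3504.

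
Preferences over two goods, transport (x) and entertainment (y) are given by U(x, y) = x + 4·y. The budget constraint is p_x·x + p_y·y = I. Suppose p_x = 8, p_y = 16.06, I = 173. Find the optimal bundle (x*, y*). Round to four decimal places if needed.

x* = 0, y* = 10.7721

Perfect substitutes: compare marginal utility per dollar. 1/p_x vs 4/p_y → 0.125 vs 0.2491.
y gives more utility per dollar, so spend all income on y: y* = I/p_y, x* = 0.
Numerically: x* = 0, y* = 10.7721.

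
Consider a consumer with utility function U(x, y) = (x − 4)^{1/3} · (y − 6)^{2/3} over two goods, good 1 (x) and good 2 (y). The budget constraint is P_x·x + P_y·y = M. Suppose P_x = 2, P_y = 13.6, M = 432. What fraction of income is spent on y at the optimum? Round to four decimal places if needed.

share on y = 0.7173

After buying the subsistence bundle (4, 6), a share 1/3 of the remaining income goes to x: x* = 4 + 1/3·(M − 4P_x − 6P_y)/P_x.
Discretionary income = 432 − 4·2 − 6·13.6 = 342.4; x* = 4 + 1/3·342.4/2 = 61.0667; y* = 6 + 2/3·342.4/13.6 = 22.7843.
Expenditure on y: 13.6·22.7843 = 309.8667; share = 0.7173.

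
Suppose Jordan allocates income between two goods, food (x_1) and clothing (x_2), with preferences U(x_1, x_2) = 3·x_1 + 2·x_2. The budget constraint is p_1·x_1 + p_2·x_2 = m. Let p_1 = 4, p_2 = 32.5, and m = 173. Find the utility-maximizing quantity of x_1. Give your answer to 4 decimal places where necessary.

Perfect substitutes: compare marginal utility per dollar. 3/p_1 vs 2/p_2 → 0.75 vs 0.0615.
x_1 gives more utility per dollar, so spend all income on x_1: x_1* = m/p_1, x_2* = 0.
Numerically: x_1* = 43.25, x_2* = 0.

x_1* = 43.25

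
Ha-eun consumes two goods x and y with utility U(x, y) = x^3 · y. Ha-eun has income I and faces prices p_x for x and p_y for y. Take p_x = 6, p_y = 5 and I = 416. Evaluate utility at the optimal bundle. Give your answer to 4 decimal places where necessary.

V = 2924646.4

Tangency: MRS = 3·y/x = p_x/p_y.
So 3·p_y·y = p_x·x; combined with the budget, a share 0.75 of income goes to x.
Demand: x*(p_x,p_y,I) = 0.75·I/p_x and y* = 0.25·I/p_y.
At p_x=6, p_y=5, I=416: x* = 0.75·416/6 = 52, y* = 20.8.
Utility at the optimum: U(52, 20.8) = 2924646.4.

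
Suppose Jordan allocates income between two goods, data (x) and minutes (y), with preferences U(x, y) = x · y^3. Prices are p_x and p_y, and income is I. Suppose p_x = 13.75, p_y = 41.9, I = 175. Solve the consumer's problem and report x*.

x* = 3.1818

The MRS is (1/3)·y/x. Set MRS = p_x/p_y.
So p_y·y = 3·p_x·x; combined with the budget, a share 0.25 of income goes to x.
Demand: x*(p_x,p_y,I) = 0.25·I/p_x and y* = 0.75·I/p_y.
At p_x=13.75, p_y=41.9, I=175: x* = 0.25·175/13.75 = 3.1818.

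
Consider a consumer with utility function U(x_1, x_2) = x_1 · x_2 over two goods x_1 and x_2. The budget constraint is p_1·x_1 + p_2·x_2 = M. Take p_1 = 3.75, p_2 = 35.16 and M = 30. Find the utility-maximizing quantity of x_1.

MU_x_1/MU_x_2 = (x_2)/(x_1); tangency sets this equal to p_1/p_2.
Rearranging, p_2·x_2 = p_1·x_1. Substituting into the budget gives p_1·x_1·(1 + 1) = M.
Demand: x_1*(p_1,p_2,M) = 0.5·M/p_1 and x_2* = 0.5·M/p_2.
At p_1=3.75, p_2=35.16, M=30: x_1* = 0.5·30/3.75 = 4.

x_1* = 4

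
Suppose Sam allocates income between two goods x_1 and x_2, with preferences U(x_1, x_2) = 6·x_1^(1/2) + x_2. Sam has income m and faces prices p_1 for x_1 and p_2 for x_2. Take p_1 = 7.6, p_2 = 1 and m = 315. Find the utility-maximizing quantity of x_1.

MU_x_1 = 3/√x_1, MU_x_2 = 1. Tangency: 3/√x_1 = p_1/p_2.
Thus x_1* = (3·p_2/p_1)² — independent of m — with the rest of income spent on x_2.
Plugging in: x_1* = (3·1/7.6)² = 0.1558.

x_1* = 0.1558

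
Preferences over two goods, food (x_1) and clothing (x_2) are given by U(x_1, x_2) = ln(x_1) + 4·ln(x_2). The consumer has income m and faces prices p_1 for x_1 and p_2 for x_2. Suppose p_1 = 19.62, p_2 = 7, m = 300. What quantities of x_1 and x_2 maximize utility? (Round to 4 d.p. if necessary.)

x_1* = 3.0581, x_2* = 34.2857

Demand: x_1*(p_1,p_2,m) = 0.2·m/p_1 and x_2* = 0.8·m/p_2.
At p_1=19.62, p_2=7, m=300: x_1* = 0.2·300/19.62 = 3.0581, x_2* = 34.2857.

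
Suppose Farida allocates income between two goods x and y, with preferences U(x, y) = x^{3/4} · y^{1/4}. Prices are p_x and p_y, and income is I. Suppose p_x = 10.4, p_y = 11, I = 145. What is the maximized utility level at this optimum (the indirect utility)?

V = 7.8348

The MRS is 3·y/x. Set MRS = p_x/p_y.
So 0.75·p_y·y = 0.25·p_x·x; combined with the budget, a share 0.75 of income goes to x.
Demand: x*(p_x,p_y,I) = 0.75·I/p_x and y* = 0.25·I/p_y.
At p_x=10.4, p_y=11, I=145: x* = 0.75·145/10.4 = 10.4567, y* = 3.2955.
Utility at the optimum: U(10.4567, 3.2955) = 7.8348.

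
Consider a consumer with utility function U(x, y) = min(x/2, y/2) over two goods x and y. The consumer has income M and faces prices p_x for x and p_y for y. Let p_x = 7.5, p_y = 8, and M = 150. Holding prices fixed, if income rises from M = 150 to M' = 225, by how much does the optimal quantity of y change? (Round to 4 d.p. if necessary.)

Leontief preferences: the optimum is at the kink where x/2 = y/2, i.e. y = x.
Budget: p_x·x + p_y·x = M, so (2·p_x + 2·p_y)·x = 2·M.
Demand: x*(p_x,p_y,M) = 2·M/(2·p_x + 2·p_y), y* = 2·M/(2·p_x + 2·p_y).
Here 2·7.5 + 2·8 = 31, giving y* = 9.6774.
At M' = 225: y* = 14.5161. Change: 14.5161 − 9.6774 = 4.8387.

Δy* = 4.8387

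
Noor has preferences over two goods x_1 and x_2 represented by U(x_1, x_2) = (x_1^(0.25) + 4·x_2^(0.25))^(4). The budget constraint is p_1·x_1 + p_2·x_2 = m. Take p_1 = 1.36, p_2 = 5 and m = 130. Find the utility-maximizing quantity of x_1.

MRS = MU_x_1/MU_x_2 = (1/4)·(x_2/x_1)^(0.75). Set equal to p_1/p_2.
Solve for the ratio: x_2/x_1 = [4·p_1/p_2]^(4/3).
Substitute x_2 = (x_2/x_1)·x_1 into the budget: x_1* = m/(p_1 + p_2·(x_2/x_1)).
Numerically x_2/x_1 = 1.119022, so x_1* = 130/(1.36 + 5·1.119022) = 18.6913.

x_1* = 18.6913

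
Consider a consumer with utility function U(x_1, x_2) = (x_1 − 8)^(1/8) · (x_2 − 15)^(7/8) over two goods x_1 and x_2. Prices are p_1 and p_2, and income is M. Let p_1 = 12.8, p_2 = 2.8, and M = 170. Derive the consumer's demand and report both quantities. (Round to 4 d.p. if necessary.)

This is Cobb-Douglas in (x_1−8, x_2−15): tangency gives 0.125·p_2·(x_2−15) = 0.875·p_1·(x_1−8).
Substituting into the budget: x_1* = 8 + 0.125·(M − 8·p_1 − 15·p_2)/p_1, and x_2* = 15 + 0.875·(…)/p_2.
Discretionary income = 170 − 8·12.8 − 15·2.8 = 25.6; x_1* = 8 + 0.125·25.6/12.8 = 8.25; x_2* = 15 + 0.875·25.6/2.8 = 23.

x_1* = 8.25, x_2* = 23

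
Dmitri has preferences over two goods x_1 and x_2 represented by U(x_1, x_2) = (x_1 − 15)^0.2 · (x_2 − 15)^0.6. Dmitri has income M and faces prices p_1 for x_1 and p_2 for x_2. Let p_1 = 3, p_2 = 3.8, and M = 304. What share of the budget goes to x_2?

Let x_1' = x_1−15, x_2' = x_2−15. MRS = (1/3)·x_2'/x_1' = p_1/p_2.
After buying the subsistence bundle (15, 15), a share 0.25 of the remaining income goes to x_1: x_1* = 15 + 0.25·(M − 15p_1 − 15p_2)/p_1.
Discretionary income = 304 − 15·3 − 15·3.8 = 202; x_1* = 15 + 0.25·202/3 = 31.8333; x_2* = 15 + 0.75·202/3.8 = 54.8684.
Expenditure on x_2: 3.8·54.8684 = 208.5; share = 0.6859.

share on x_2 = 0.6859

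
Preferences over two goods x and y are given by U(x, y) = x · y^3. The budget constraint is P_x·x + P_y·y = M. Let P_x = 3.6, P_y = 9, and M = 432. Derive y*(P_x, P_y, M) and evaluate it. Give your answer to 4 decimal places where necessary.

y* = 36

The MRS is (1/3)·y/x. Set MRS = P_x/P_y.
So P_y·y = 3·P_x·x; combined with the budget, a share 0.25 of income goes to x.
Demand: x*(P_x,P_y,M) = 0.25·M/P_x and y* = 0.75·M/P_y.
At P_x=3.6, P_y=9, M=432: y* = 0.75·432/9 = 36.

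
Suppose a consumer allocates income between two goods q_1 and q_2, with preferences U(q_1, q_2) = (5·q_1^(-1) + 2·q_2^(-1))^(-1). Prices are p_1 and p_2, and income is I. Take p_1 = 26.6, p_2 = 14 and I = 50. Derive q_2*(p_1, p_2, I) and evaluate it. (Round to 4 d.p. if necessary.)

Substitute q_2 = (q_2/q_1)·q_1 into the budget: q_1* = I/(p_1 + p_2·(q_2/q_1)).
Numerically q_2/q_1 = 0.87178, so q_1* = 50/(26.6 + 14·0.87178) = 1.2885 and q_2* = 0.87178·1.2885 = 1.1233.

q_2* = 1.1233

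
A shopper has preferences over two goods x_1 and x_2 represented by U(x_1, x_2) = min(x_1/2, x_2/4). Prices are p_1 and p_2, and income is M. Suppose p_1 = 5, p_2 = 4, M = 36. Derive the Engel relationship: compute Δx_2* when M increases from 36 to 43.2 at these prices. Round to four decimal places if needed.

With perfect complements, no substitution: consume in ratio x_1:x_2 = 2:4.
Budget: p_1·x_1 + p_2·2·x_1 = M, so (2·p_1 + 4·p_2)·x_1 = 2·M.
Demand: x_1*(p_1,p_2,M) = 2·M/(2·p_1 + 4·p_2), x_2* = 4·M/(2·p_1 + 4·p_2).
Here 2·5 + 4·4 = 26, giving x_2* = 5.5385.
At M' = 43.2: x_2* = 6.6462. Change: 6.6462 − 5.5385 = 1.1077.

Δx_2* = 1.1077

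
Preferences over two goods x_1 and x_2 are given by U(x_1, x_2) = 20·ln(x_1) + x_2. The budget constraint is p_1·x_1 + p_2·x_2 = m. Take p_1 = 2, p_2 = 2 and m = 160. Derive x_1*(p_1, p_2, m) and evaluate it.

MU_x_1 = 20/x_1, MU_x_2 = 1. Tangency: 20/x_1 = p_1/p_2.
So x_1*(p_1,p_2) = 20·p_2/p_1, independent of income; and x_2* = (m − 20·p_2)/p_2.
At the given prices: x_1* = 20·2/2 = 20.

x_1* = 20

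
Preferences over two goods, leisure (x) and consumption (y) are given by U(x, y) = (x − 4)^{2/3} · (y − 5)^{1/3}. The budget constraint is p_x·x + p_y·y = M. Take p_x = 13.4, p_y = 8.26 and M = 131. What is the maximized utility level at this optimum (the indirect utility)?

Discretionary income = 131 − 4·13.4 − 5·8.26 = 36.1; x* = 4 + 2/3·36.1/13.4 = 5.796; y* = 5 + 1/3·36.1/8.26 = 6.4568.
Utility at the optimum: U(5.796, 6.4568) = 1.675.

V = 1.675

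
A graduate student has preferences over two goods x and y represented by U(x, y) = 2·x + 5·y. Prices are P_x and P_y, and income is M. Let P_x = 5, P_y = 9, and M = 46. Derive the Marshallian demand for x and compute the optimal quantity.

Linear utility — the consumer picks whichever good has higher MU/price: 2/5 = 0.4 vs 5/9 = 0.5556.
y gives more utility per dollar, so spend all income on y: y* = M/P_y, x* = 0.
Numerically: x* = 0, y* = 5.1111.

x* = 0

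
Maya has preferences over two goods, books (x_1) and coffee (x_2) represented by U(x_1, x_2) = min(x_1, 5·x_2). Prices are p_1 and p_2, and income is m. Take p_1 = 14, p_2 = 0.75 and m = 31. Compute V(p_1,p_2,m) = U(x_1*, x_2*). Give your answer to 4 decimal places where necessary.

Leontief preferences: the optimum is at the kink where x_1/5 = x_2/1, i.e. x_2 = (1/5)·x_1.
Budget: p_1·x_1 + p_2·(1/5)·x_1 = m, so (5·p_1 + p_2)·x_1 = 5·m.
Demand: x_1*(p_1,p_2,m) = 5·m/(5·p_1 + p_2), x_2* = m/(5·p_1 + p_2).
Here 5·14 + 0.75 = 70.75, giving x_1* = 2.1908 and x_2* = 0.4382.
Utility at the optimum: U(2.1908, 0.4382) = 2.1908.

V = 2.1908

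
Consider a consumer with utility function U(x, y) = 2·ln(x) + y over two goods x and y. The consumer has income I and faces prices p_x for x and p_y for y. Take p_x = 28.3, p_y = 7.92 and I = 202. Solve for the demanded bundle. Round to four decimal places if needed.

x* = 0.5597, y* = 23.5051

MU_x = 2/x, MU_y = 1. Tangency: 2/x = p_x/p_y.
So x*(p_x,p_y) = 2·p_y/p_x, independent of income; and y* = (I − 2·p_y)/p_y.
At the given prices: x* = 2·7.92/28.3 = 0.5597, and y* = 23.5051.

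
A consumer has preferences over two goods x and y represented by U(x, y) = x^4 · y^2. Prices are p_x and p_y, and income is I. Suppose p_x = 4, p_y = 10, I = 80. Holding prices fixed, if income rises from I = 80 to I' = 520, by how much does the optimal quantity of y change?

MU_x/MU_y = (4·y)/(2·x); tangency sets this equal to p_x/p_y.
Rearranging, p_y·y = (1/2)·p_x·x. Substituting into the budget gives p_x·x·(1 + (1/2)) = I.
Demand: x*(p_x,p_y,I) = 2/3·I/p_x and y* = 1/3·I/p_y.
At p_x=4, p_y=10, I=80: y* = 1/3·80/10 = 2.6667.
At I' = 520: y* = 17.3333. Change: 17.3333 − 2.6667 = 14.6667.

Δy* = 14.6667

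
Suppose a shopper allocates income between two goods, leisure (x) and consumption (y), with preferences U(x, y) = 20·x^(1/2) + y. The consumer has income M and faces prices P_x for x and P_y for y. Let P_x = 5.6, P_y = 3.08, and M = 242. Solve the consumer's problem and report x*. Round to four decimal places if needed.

Plugging in: x* = (10·3.08/5.6)² = 30.25.

x* = 30.25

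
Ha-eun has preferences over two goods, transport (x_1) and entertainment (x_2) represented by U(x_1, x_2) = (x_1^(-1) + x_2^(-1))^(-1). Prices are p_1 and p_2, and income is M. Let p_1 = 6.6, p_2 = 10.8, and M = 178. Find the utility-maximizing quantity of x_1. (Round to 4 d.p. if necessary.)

With the ratio pinned down, the budget gives x_1* = M/(p_1 + p_2·(x_2/x_1)) and x_2* = (x_2/x_1)·x_1*.
Numerically x_2/x_1 = 0.781736, so x_1* = 178/(6.6 + 10.8·0.781736) = 11.8329.

x_1* = 11.8329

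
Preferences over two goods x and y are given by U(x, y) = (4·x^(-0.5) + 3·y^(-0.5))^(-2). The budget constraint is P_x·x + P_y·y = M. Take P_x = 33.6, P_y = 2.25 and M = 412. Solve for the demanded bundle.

MU_x ∝ 4·x^(-1.5), MU_y ∝ 3·y^(-1.5), so MRS = (4/3)·(y/x)^(1.5) = P_x/P_y.
Hence y/x = ((3/4)·P_x/P_y)^(1/(1.5)), i.e. raised to the 2/3 power.
With the ratio pinned down, the budget gives x* = M/(P_x + P_y·(y/x)) and y* = (y/x)·x*.
Numerically y/x = 5.00586, so x* = 412/(33.6 + 2.25·5.00586) = 9.1835 and y* = 5.00586·9.1835 = 45.9712.

x* = 9.1835, y* = 45.9712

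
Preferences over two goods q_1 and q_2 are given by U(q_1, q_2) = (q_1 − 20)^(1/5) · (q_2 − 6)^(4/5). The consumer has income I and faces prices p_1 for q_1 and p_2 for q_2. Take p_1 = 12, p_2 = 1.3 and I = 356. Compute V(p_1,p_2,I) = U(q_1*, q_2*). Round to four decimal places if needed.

Substituting into the budget: q_1* = 20 + 0.2·(I − 20·p_1 − 6·p_2)/p_1, and q_2* = 6 + 0.8·(…)/p_2.
Discretionary income = 356 − 20·12 − 6·1.3 = 108.2; q_1* = 20 + 0.2·108.2/12 = 21.8033; q_2* = 6 + 0.8·108.2/1.3 = 72.5846.
Utility at the optimum: U(21.8033, 72.5846) = 32.353.

V = 32.353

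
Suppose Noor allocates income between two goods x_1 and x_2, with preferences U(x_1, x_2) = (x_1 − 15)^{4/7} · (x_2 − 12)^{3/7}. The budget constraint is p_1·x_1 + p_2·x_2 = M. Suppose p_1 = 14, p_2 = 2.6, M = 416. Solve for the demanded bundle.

Let x_1' = x_1−15, x_2' = x_2−12. MRS = (4/3)·x_2'/x_1' = p_1/p_2.
Substituting into the budget: x_1* = 15 + 4/7·(M − 15·p_1 − 12·p_2)/p_1, and x_2* = 12 + 3/7·(…)/p_2.
Discretionary income = 416 − 15·14 − 12·2.6 = 174.8; x_1* = 15 + 4/7·174.8/14 = 22.1347; x_2* = 12 + 3/7·174.8/2.6 = 40.8132.

x_1* = 22.1347, x_2* = 40.8132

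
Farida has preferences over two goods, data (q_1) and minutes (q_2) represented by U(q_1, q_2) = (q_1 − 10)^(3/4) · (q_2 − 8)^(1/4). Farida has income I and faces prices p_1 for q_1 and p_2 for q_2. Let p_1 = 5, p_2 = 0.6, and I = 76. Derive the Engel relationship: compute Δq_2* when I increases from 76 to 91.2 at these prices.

Let q_1' = q_1−10, q_2' = q_2−8. MRS = 3·q_2'/q_1' = p_1/p_2.
After buying the subsistence bundle (10, 8), a share 0.75 of the remaining income goes to q_1: q_1* = 10 + 0.75·(I − 10p_1 − 8p_2)/p_1.
Discretionary income = 76 − 10·5 − 8·0.6 = 21.2; q_2* = 8 + 0.25·21.2/0.6 = 16.8333.
At I' = 91.2: q_2* = 23.1667. Change: 23.1667 − 16.8333 = 6.3333.

Δq_2* = 6.3333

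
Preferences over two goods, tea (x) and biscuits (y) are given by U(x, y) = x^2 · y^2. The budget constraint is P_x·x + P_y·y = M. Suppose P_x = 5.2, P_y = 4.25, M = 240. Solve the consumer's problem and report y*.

Tangency: MRS = y/x = P_x/P_y.
Rearranging, P_y·y = P_x·x. Substituting into the budget gives P_x·x·(1 + 1) = M.
Demand: x*(P_x,P_y,M) = 0.5·M/P_x and y* = 0.5·M/P_y.
At P_x=5.2, P_y=4.25, M=240: y* = 0.5·240/4.25 = 28.2353.

y* = 28.2353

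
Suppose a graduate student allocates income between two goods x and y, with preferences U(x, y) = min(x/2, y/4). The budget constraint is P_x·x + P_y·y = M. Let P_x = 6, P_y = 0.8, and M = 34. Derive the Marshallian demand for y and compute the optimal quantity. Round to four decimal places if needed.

y* = 8.9474

Leontief preferences: the optimum is at the kink where x/2 = y/4, i.e. y = 2·x.
Budget: P_x·x + P_y·2·x = M, so (2·P_x + 4·P_y)·x = 2·M.
Demand: x*(P_x,P_y,M) = 2·M/(2·P_x + 4·P_y), y* = 4·M/(2·P_x + 4·P_y).
Here 2·6 + 4·0.8 = 15.2, giving y* = 8.9474.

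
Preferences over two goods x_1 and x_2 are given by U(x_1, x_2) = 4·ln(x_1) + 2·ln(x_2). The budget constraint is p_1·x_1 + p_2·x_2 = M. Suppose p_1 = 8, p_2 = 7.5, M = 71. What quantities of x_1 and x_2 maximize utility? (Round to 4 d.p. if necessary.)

Tangency: MRS = 2·x_2/x_1 = p_1/p_2.
So 4·p_2·x_2 = 2·p_1·x_1; combined with the budget, a share 2/3 of income goes to x_1.
Demand: x_1*(p_1,p_2,M) = 2/3·M/p_1 and x_2* = 1/3·M/p_2.
At p_1=8, p_2=7.5, M=71: x_1* = 2/3·71/8 = 5.9167, x_2* = 3.1556.

x_1* = 5.9167, x_2* = 3.1556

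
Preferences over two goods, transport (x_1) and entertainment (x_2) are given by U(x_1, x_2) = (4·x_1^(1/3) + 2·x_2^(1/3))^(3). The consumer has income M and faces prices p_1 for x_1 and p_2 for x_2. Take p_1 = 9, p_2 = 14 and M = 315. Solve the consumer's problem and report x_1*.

From the CES first-order condition, 2·(x_2/x_1)^(2/3) = p_1/p_2.
Hence x_2/x_1 = ((1/2)·p_1/p_2)^(1/(2/3)), i.e. raised to the 1.5 power.
With the ratio pinned down, the budget gives x_1* = M/(p_1 + p_2·(x_2/x_1)) and x_2* = (x_2/x_1)·x_1*.
Numerically x_2/x_1 = 0.182233, so x_1* = 315/(9 + 14·0.182233) = 27.2698.

x_1* = 27.2698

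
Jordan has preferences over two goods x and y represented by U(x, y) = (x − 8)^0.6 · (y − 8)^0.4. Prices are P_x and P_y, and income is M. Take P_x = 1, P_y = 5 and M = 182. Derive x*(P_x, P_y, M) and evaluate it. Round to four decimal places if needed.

x* = 88.4

MRS = (3/2)·(y−8)/(x−8). Tangency with P_x/P_y gives y−8 = (2/3)·(P_x/P_y)·(x−8).
After buying the subsistence bundle (8, 8), a share 0.6 of the remaining income goes to x: x* = 8 + 0.6·(M − 8P_x − 8P_y)/P_x.
Discretionary income = 182 − 8·1 − 8·5 = 134; x* = 8 + 0.6·134/1 = 88.4.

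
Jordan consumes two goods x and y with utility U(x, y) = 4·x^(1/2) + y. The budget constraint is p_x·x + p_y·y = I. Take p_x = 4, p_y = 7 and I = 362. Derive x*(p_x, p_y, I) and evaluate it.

x* = 12.25

Solve: √x = 2·p_y/p_x, so x*(p_x,p_y) = (2·p_y/p_x)², and y* = (I − p_x·x*)/p_y.
Plugging in: x* = (2·7/4)² = 12.25.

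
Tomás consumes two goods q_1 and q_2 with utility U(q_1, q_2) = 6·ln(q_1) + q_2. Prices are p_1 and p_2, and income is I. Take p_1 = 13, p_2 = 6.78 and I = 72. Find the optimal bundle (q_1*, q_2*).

q_1* = 3.1292, q_2* = 4.6195

MU_q_1 = 6/q_1, MU_q_2 = 1. Tangency: 6/q_1 = p_1/p_2.
So q_1*(p_1,p_2) = 6·p_2/p_1, independent of income; and q_2* = (I − 6·p_2)/p_2.
At the given prices: q_1* = 6·6.78/13 = 3.1292, and q_2* = 4.6195.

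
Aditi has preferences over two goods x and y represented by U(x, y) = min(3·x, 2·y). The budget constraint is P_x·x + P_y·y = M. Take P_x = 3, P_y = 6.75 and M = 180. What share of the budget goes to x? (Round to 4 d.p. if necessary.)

share on x = 0.2286

With perfect complements, no substitution: consume in ratio x:y = 2:3.
Budget: P_x·x + P_y·(3/2)·x = M, so (2·P_x + 3·P_y)·x = 2·M.
Demand: x*(P_x,P_y,M) = 2·M/(2·P_x + 3·P_y), y* = 3·M/(2·P_x + 3·P_y).
Here 2·3 + 3·6.75 = 26.25, giving x* = 13.7143 and y* = 20.5714.
Expenditure on x: 3·13.7143 = 41.1429; share = 0.2286.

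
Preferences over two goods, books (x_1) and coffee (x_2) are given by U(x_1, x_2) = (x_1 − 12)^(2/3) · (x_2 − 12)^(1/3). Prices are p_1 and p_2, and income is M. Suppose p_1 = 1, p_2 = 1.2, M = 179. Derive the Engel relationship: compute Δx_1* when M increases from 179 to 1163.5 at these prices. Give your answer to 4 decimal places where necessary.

Δx_1* = 656.3333

MRS = 2·(x_2−12)/(x_1−12). Tangency with p_1/p_2 gives x_2−12 = (1/2)·(p_1/p_2)·(x_1−12).
Substituting into the budget: x_1* = 12 + 2/3·(M − 12·p_1 − 12·p_2)/p_1, and x_2* = 12 + 1/3·(…)/p_2.
Discretionary income = 179 − 12·1 − 12·1.2 = 152.6; x_1* = 12 + 2/3·152.6/1 = 113.7333.
At M' = 1163.5: x_1* = 770.0667. Change: 770.0667 − 113.7333 = 656.3333.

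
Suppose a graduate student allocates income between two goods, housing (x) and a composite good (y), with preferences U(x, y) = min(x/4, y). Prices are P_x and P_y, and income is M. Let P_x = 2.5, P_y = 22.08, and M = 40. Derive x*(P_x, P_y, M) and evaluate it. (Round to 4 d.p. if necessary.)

Leontief preferences: the optimum is at the kink where x/4 = y/1, i.e. y = (1/4)·x.
Budget: P_x·x + P_y·(1/4)·x = M, so (4·P_x + P_y)·x = 4·M.
Demand: x*(P_x,P_y,M) = 4·M/(4·P_x + P_y), y* = M/(4·P_x + P_y).
Here 4·2.5 + 22.08 = 32.08, giving x* = 4.9875.

x* = 4.9875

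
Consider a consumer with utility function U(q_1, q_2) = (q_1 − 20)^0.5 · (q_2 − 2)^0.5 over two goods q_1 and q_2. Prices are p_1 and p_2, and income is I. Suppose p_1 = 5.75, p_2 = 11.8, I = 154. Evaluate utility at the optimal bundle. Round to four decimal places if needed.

V = 0.9348

Let q_1' = q_1−20, q_2' = q_2−2. MRS = q_2'/q_1' = p_1/p_2.
Substituting into the budget: q_1* = 20 + 0.5·(I − 20·p_1 − 2·p_2)/p_1, and q_2* = 2 + 0.5·(…)/p_2.
Discretionary income = 154 − 20·5.75 − 2·11.8 = 15.4; q_1* = 20 + 0.5·15.4/5.75 = 21.3391; q_2* = 2 + 0.5·15.4/11.8 = 2.6525.
Utility at the optimum: U(21.3391, 2.6525) = 0.9348.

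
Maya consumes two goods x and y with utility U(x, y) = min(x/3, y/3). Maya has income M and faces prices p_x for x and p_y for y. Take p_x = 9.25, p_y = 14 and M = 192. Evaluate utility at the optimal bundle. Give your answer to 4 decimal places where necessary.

V = 2.7527

Leontief preferences: the optimum is at the kink where x/3 = y/3, i.e. y = x.
Budget: p_x·x + p_y·x = M, so (3·p_x + 3·p_y)·x = 3·M.
Demand: x*(p_x,p_y,M) = 3·M/(3·p_x + 3·p_y), y* = 3·M/(3·p_x + 3·p_y).
Here 3·9.25 + 3·14 = 69.75, giving x* = 8.2581 and y* = 8.2581.
Utility at the optimum: U(8.2581, 8.2581) = 2.7527.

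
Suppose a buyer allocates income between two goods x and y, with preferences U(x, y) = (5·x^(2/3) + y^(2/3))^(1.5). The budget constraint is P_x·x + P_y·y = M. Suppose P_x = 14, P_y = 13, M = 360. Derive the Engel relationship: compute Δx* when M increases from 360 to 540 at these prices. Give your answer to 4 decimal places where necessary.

Δx* = 12.7389

MU_x ∝ 5·x^(-1/3), MU_y ∝ y^(-1/3), so MRS = 5·(y/x)^(1/3) = P_x/P_y.
Hence y/x = ((1/5)·P_x/P_y)^(1/(1/3)), i.e. raised to the 3 power.
With the ratio pinned down, the budget gives x* = M/(P_x + P_y·(y/x)) and y* = (y/x)·x*.
Numerically y/x = 0.009992, so x* = 360/(14 + 13·0.009992) = 25.4779.
At M' = 540: x* = 38.2168. Change: 38.2168 − 25.4779 = 12.7389.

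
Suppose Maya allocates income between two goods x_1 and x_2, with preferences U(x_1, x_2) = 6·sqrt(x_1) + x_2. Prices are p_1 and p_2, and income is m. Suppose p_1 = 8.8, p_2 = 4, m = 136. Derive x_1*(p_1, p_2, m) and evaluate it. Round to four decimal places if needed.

MU_x_1 = 3/√x_1, MU_x_2 = 1. Tangency: 3/√x_1 = p_1/p_2.
Solve: √x_1 = 3·p_2/p_1, so x_1*(p_1,p_2) = (3·p_2/p_1)², and x_2* = (m − p_1·x_1*)/p_2.
Plugging in: x_1* = (3·4/8.8)² = 1.8595.

x_1* = 1.8595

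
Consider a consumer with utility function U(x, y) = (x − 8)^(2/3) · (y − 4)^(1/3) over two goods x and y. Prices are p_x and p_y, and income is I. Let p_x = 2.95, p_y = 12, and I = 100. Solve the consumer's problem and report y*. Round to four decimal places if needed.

MRS = 2·(y−4)/(x−8). Tangency with p_x/p_y gives y−4 = (1/2)·(p_x/p_y)·(x−8).
Substituting into the budget: x* = 8 + 2/3·(I − 8·p_x − 4·p_y)/p_x, and y* = 4 + 1/3·(…)/p_y.
Discretionary income = 100 − 8·2.95 − 4·12 = 28.4; y* = 4 + 1/3·28.4/12 = 4.7889.

y* = 4.7889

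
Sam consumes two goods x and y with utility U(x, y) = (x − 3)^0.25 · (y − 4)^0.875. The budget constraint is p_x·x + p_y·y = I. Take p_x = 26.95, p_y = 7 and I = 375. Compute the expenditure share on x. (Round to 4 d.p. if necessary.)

share on x = 0.3733

Let x' = x−3, y' = y−4. MRS = (2/7)·y'/x' = p_x/p_y.
After buying the subsistence bundle (3, 4), a share 2/9 of the remaining income goes to x: x* = 3 + 2/9·(I − 3p_x − 4p_y)/p_x.
Discretionary income = 375 − 3·26.95 − 4·7 = 266.15; x* = 3 + 2/9·266.15/26.95 = 5.1946; y* = 4 + 7/9·266.15/7 = 33.5722.
Expenditure on x: 26.95·5.1946 = 139.9944; share = 0.3733.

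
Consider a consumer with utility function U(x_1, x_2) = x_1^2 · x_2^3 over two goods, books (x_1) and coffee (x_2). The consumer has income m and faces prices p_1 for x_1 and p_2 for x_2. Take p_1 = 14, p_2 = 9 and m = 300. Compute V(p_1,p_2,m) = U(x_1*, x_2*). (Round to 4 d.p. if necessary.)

At p_1=14, p_2=9, m=300: x_1* = 0.4·300/14 = 8.5714, x_2* = 20.
Utility at the optimum: U(8.5714, 20) = 587755.102.

V = 587755.102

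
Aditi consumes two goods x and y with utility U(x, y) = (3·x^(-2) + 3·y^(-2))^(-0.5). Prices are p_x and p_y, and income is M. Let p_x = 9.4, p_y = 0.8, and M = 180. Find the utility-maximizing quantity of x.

x* = 16.0446

MRS = MU_x/MU_y = (y/x)^(3). Set equal to p_x/p_y.
Hence y/x = (p_x/p_y)^(1/(3)), i.e. raised to the 1/3 power.
Substitute y = (y/x)·x into the budget: x* = M/(p_x + p_y·(y/x)).
Numerically y/x = 2.273418, so x* = 180/(9.4 + 0.8·2.273418) = 16.0446.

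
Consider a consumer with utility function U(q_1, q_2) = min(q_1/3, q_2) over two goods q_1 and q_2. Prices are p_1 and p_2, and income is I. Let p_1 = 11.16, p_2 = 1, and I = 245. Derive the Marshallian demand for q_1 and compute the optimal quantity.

q_1* = 21.3167

With perfect complements, no substitution: consume in ratio q_1:q_2 = 3:1.
Budget: p_1·q_1 + p_2·(1/3)·q_1 = I, so (3·p_1 + p_2)·q_1 = 3·I.
Demand: q_1*(p_1,p_2,I) = 3·I/(3·p_1 + p_2), q_2* = I/(3·p_1 + p_2).
Here 3·11.16 + 1 = 34.48, giving q_1* = 21.3167.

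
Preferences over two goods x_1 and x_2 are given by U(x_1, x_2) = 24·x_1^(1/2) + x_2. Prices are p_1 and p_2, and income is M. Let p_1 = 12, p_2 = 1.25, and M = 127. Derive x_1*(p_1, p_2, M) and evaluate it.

x_1* = 1.5625

Thus x_1* = (12·p_2/p_1)² — independent of M — with the rest of income spent on x_2.
Plugging in: x_1* = (12·1.25/12)² = 1.5625.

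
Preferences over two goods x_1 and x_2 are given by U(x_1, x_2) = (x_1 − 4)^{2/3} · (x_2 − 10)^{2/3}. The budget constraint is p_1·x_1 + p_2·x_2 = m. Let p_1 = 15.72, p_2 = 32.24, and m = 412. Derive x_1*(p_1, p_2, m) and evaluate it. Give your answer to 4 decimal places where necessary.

MRS = (x_2−10)/(x_1−4). Tangency with p_1/p_2 gives x_2−10 = (p_1/p_2)·(x_1−4).
After buying the subsistence bundle (4, 10), a share 0.5 of the remaining income goes to x_1: x_1* = 4 + 0.5·(m − 4p_1 − 10p_2)/p_1.
Discretionary income = 412 − 4·15.72 − 10·32.24 = 26.72; x_1* = 4 + 0.5·26.72/15.72 = 4.8499.

x_1* = 4.8499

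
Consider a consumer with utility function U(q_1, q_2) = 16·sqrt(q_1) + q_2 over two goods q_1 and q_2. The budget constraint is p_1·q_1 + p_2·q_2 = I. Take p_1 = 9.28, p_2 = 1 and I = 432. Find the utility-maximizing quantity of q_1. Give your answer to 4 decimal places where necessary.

Utility is quasi-linear in q_2; the FOC for q_1 is 8/√q_1 = p_1/p_2.
Solve: √q_1 = 8·p_2/p_1, so q_1*(p_1,p_2) = (8·p_2/p_1)², and q_2* = (I − p_1·q_1*)/p_2.
Plugging in: q_1* = (8·1/9.28)² = 0.7432.

q_1* = 0.7432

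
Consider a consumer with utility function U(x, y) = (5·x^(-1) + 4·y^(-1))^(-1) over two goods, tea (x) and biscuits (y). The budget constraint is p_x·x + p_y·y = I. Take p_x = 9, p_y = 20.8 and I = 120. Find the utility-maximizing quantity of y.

y* = 3.3244

MRS = MU_x/MU_y = (5/4)·(y/x)^(2). Set equal to p_x/p_y.
Solve for the ratio: y/x = [(4/5)·p_x/p_y]^(0.5).
Substitute y = (y/x)·x into the budget: x* = I/(p_x + p_y·(y/x)).
Numerically y/x = 0.588348, so x* = 120/(9 + 20.8·0.588348) = 5.6503 and y* = 0.588348·5.6503 = 3.3244.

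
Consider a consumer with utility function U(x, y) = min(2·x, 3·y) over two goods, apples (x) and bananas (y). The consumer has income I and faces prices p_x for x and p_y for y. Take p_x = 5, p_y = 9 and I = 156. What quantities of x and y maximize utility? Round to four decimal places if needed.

Leontief preferences: the optimum is at the kink where x/3 = y/2, i.e. y = (2/3)·x.
Budget: p_x·x + p_y·(2/3)·x = I, so (3·p_x + 2·p_y)·x = 3·I.
Demand: x*(p_x,p_y,I) = 3·I/(3·p_x + 2·p_y), y* = 2·I/(3·p_x + 2·p_y).
Here 3·5 + 2·9 = 33, giving x* = 14.1818 and y* = 9.4545.

x* = 14.1818, y* = 9.4545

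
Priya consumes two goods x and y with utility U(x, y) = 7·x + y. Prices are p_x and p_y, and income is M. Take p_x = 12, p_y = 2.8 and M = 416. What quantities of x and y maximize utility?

x gives more utility per dollar, so spend all income on x: x* = M/p_x, y* = 0.
Numerically: x* = 34.6667, y* = 0.

x* = 34.6667, y* = 0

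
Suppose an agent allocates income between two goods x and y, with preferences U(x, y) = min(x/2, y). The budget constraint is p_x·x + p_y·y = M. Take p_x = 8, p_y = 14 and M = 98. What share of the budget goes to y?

share on y = 0.4667

Leontief preferences: the optimum is at the kink where x/2 = y/1, i.e. y = (1/2)·x.
Budget: p_x·x + p_y·(1/2)·x = M, so (2·p_x + p_y)·x = 2·M.
Demand: x*(p_x,p_y,M) = 2·M/(2·p_x + p_y), y* = M/(2·p_x + p_y).
Here 2·8 + 14 = 30, giving x* = 6.5333 and y* = 3.2667.
Expenditure on y: 14·3.2667 = 45.7333; share = 0.4667.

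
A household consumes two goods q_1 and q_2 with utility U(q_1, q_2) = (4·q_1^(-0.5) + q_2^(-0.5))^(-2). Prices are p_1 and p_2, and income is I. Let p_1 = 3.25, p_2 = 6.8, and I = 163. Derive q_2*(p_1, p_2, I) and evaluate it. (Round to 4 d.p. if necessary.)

MRS = MU_q_1/MU_q_2 = 4·(q_2/q_1)^(1.5). Set equal to p_1/p_2.
Hence q_2/q_1 = ((1/4)·p_1/p_2)^(1/(1.5)), i.e. raised to the 2/3 power.
Substitute q_2 = (q_2/q_1)·q_1 into the budget: q_1* = I/(p_1 + p_2·(q_2/q_1)).
Numerically q_2/q_1 = 0.242592, so q_1* = 163/(3.25 + 6.8·0.242592) = 33.2679 and q_2* = 0.242592·33.2679 = 8.0705.

q_2* = 8.0705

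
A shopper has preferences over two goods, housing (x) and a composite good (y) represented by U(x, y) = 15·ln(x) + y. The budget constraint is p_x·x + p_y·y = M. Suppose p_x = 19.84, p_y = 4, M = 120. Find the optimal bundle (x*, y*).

x* = 3.0242, y* = 15

MU_x = 15/x, MU_y = 1. Tangency: 15/x = p_x/p_y.
So x*(p_x,p_y) = 15·p_y/p_x, independent of income; and y* = (M − 15·p_y)/p_y.
At the given prices: x* = 15·4/19.84 = 3.0242, and y* = 15.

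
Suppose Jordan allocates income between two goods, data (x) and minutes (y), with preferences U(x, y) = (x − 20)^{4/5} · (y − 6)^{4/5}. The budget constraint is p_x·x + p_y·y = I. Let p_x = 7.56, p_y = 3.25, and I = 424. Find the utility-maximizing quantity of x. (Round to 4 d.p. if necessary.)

x* = 36.7526

Let x' = x−20, y' = y−6. MRS = y'/x' = p_x/p_y.
After buying the subsistence bundle (20, 6), a share 0.5 of the remaining income goes to x: x* = 20 + 0.5·(I − 20p_x − 6p_y)/p_x.
Discretionary income = 424 − 20·7.56 − 6·3.25 = 253.3; x* = 20 + 0.5·253.3/7.56 = 36.7526.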